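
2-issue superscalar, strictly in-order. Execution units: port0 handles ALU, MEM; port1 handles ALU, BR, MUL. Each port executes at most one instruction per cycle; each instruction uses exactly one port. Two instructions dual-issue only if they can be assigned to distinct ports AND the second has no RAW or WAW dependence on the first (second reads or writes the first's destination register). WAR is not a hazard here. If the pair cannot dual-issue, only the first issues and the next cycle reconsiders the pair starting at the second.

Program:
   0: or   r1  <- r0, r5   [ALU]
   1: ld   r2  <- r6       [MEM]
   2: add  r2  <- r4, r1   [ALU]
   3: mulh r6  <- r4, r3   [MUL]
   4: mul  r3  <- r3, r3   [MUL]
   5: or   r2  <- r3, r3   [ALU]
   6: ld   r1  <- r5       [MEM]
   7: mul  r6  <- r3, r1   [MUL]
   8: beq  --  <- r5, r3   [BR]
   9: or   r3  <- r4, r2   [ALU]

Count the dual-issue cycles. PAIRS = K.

PAIRS = 4

  cy0 -> i0,i1 (or+ld) pair
  cy1 -> i2,i3 (add+mulh) pair
  cy2 -> i4 (mul) RAW r3
  cy3 -> i5,i6 (or+ld) pair
  cy4 -> i7 (mul) no-port MUL/BR
  cy5 -> i8,i9 (beq+or) pair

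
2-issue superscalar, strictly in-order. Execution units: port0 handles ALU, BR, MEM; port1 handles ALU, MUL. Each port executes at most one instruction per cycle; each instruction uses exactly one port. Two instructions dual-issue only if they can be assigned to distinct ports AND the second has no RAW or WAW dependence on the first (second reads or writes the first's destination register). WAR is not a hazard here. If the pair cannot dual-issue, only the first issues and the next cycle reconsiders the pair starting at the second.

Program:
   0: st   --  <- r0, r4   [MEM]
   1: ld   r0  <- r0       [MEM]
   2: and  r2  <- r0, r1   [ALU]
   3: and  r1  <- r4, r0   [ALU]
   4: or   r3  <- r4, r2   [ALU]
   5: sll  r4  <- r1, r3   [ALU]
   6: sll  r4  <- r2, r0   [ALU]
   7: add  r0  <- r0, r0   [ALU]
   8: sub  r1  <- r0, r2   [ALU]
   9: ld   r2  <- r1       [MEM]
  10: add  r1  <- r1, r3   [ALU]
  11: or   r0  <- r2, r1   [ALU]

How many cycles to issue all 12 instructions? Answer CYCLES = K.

CYCLES = 9

c0: i0 st  no-port MEM/MEM
c1: i1 ld  RAW r0
c2: i2/i3 and;and  2-wide
c3: i4 or  RAW r3
c4: i5 sll  WAW r4
c5: i6/i7 sll;add  2-wide
c6: i8 sub  RAW r1
c7: i9/i10 ld;add  2-wide
c8: i11 or  tail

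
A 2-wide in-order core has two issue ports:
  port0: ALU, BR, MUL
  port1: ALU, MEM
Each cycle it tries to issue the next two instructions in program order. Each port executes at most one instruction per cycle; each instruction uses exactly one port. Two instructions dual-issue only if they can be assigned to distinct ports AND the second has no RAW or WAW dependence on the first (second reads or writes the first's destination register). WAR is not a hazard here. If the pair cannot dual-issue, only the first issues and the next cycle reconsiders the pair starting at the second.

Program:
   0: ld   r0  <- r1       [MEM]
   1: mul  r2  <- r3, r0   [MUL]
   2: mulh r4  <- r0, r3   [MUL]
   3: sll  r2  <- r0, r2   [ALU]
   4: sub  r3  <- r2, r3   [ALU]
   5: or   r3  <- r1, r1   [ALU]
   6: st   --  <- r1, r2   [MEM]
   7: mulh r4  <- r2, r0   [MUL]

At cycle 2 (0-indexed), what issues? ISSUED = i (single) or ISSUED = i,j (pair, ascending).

ISSUED = 2,3

0. ld @i0  | RAW r0
1. mul @i1  | no-port MUL/MUL
2. mulh+sll @i2/i3  | pair
3. sub @i4  | WAW r3
4. or+st @i5/i6  | pair
5. mulh @i7  | tail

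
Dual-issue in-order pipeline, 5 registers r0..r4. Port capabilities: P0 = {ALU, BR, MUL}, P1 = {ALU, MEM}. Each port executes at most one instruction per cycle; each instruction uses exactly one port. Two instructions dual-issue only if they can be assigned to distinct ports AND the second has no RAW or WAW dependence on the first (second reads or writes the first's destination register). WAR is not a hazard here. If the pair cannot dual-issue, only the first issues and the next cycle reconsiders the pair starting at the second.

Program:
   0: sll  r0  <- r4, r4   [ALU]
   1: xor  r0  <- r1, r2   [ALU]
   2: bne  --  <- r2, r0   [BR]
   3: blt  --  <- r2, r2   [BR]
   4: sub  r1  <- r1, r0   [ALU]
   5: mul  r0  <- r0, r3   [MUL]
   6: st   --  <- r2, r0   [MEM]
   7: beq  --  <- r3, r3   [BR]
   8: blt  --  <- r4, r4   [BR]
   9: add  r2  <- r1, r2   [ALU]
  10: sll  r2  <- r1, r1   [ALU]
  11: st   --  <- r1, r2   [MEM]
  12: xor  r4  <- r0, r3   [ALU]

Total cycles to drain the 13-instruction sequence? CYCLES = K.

c0: i0 sll.ALU  WAW r0
c1: i1 xor.ALU  RAW r0
c2: i2 bne.BR  no-port BR/BR
c3: i3+i4 blt.BR/sub.ALU  dual
c4: i5 mul.MUL  RAW r0
c5: i6+i7 st.MEM/beq.BR  dual
c6: i8+i9 blt.BR/add.ALU  dual
c7: i10 sll.ALU  RAW r2
c8: i11+i12 st.MEM/xor.ALU  dual

CYCLES = 9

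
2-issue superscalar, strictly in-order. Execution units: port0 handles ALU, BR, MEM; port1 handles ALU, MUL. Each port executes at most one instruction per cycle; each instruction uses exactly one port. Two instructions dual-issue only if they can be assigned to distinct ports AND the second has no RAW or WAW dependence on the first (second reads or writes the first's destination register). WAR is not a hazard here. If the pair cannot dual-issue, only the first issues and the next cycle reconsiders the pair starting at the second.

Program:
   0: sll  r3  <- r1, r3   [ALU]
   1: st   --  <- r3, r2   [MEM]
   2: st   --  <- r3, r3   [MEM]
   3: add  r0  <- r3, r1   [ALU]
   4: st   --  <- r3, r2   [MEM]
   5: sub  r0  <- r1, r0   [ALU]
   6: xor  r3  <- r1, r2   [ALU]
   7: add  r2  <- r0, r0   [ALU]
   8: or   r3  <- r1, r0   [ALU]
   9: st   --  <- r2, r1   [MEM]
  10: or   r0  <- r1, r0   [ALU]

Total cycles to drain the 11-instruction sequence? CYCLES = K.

CYCLES = 7

t=0 i0:sll ; RAW r3
t=1 i1:st ; no-port MEM/MEM
t=2 i2/i3:st+add ; 2-wide
t=3 i4/i5:st+sub ; 2-wide
t=4 i6/i7:xor+add ; 2-wide
t=5 i8/i9:or+st ; 2-wide
t=6 i10:or ; tail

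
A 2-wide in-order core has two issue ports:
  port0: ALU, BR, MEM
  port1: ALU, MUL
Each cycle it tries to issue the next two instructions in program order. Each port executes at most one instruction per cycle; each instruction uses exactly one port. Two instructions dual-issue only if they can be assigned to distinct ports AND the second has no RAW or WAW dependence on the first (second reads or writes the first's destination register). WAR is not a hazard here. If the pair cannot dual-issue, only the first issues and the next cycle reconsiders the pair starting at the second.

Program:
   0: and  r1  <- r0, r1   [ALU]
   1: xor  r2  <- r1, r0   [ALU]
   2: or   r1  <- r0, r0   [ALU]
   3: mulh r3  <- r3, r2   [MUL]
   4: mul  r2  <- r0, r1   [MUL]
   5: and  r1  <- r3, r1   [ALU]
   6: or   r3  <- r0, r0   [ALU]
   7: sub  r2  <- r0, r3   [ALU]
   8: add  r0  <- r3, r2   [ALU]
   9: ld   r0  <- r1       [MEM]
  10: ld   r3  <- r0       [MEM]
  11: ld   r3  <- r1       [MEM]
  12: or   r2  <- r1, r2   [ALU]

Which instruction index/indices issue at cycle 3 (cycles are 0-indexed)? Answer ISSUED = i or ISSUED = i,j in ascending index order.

ISSUED = 4,5

c0: i0 and  RAW r1
c1: i1+i2 xor or  2-wide
c2: i3 mulh  no-port MUL/MUL
c3: i4+i5 mul and  2-wide
c4: i6 or  RAW r3
c5: i7 sub  RAW r2
c6: i8 add  WAW r0
c7: i9 ld  no-port MEM/MEM
c8: i10 ld  no-port MEM/MEM
c9: i11+i12 ld or  2-wide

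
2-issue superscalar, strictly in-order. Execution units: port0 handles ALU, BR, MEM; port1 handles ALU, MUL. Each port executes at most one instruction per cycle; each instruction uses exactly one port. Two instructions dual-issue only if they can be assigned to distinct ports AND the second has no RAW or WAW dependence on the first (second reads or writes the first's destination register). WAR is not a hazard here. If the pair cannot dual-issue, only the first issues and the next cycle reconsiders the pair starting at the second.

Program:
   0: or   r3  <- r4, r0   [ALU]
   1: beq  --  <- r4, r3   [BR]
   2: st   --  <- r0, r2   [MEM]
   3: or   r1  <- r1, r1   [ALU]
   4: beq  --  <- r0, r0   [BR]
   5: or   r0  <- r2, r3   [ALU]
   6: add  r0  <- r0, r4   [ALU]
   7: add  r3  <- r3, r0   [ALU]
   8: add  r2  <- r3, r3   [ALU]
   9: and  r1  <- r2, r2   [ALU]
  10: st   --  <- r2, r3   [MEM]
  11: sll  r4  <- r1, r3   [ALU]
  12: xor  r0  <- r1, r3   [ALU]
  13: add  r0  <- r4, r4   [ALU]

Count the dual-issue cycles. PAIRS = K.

PAIRS = 4

  cy0 -> i0 (or.ALU) RAW r3
  cy1 -> i1 (beq.BR) no-port BR/MEM
  cy2 -> i2,i3 (st.MEM/or.ALU) 2-wide
  cy3 -> i4,i5 (beq.BR/or.ALU) 2-wide
  cy4 -> i6 (add.ALU) RAW r0
  cy5 -> i7 (add.ALU) RAW r3
  cy6 -> i8 (add.ALU) RAW r2
  cy7 -> i9,i10 (and.ALU/st.MEM) 2-wide
  cy8 -> i11,i12 (sll.ALU/xor.ALU) 2-wide
  cy9 -> i13 (add.ALU) tail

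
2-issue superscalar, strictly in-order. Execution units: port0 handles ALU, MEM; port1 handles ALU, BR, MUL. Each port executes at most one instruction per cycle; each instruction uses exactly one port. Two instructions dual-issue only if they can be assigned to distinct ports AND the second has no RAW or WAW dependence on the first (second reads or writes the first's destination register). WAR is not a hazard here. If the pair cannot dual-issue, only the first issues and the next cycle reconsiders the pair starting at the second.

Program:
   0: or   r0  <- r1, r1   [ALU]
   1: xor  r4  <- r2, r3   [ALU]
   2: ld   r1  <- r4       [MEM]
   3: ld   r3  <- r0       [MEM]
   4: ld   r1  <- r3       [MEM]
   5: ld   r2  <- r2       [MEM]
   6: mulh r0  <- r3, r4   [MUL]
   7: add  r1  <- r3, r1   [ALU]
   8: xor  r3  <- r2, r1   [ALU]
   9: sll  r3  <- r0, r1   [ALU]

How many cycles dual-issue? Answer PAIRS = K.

PAIRS = 2

t=0 i0&i1:or.ALU xor.ALU ; pair
t=1 i2:ld.MEM ; no-port MEM/MEM
t=2 i3:ld.MEM ; no-port MEM/MEM
t=3 i4:ld.MEM ; no-port MEM/MEM
t=4 i5&i6:ld.MEM mulh.MUL ; pair
t=5 i7:add.ALU ; RAW r1
t=6 i8:xor.ALU ; WAW r3
t=7 i9:sll.ALU ; tail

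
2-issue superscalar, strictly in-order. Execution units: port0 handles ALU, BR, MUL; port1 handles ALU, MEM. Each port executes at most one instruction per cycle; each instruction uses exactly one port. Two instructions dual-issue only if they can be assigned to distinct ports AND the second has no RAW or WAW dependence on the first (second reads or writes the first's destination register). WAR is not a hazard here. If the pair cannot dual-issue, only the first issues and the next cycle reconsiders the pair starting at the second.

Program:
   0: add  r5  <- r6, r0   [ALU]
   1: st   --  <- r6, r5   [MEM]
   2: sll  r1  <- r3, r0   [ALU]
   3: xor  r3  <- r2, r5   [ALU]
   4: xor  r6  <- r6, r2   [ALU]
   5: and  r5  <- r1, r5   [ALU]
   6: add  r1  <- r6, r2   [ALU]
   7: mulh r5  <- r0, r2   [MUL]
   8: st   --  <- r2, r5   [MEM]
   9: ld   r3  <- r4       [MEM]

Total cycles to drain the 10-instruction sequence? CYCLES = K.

CYCLES = 7

t=0 i0:add ; RAW r5
t=1 i1,i2:st;sll ; pair
t=2 i3,i4:xor;xor ; pair
t=3 i5,i6:and;add ; pair
t=4 i7:mulh ; RAW r5
t=5 i8:st ; no-port MEM/MEM
t=6 i9:ld ; tail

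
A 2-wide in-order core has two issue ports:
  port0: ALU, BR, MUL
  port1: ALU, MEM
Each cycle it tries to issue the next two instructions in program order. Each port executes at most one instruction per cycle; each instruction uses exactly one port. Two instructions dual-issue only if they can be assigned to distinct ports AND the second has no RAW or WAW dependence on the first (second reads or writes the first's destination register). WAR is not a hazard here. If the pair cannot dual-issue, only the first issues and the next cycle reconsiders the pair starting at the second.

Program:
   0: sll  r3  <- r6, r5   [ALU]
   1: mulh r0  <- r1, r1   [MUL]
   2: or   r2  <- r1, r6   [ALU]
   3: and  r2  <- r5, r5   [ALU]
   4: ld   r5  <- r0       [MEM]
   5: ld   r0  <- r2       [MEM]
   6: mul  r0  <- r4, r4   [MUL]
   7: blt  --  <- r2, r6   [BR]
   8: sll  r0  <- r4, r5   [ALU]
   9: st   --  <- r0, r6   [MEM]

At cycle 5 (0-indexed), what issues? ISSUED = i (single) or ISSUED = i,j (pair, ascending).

0. sll/mulh @i0+i1  | pair
1. or @i2  | WAW r2
2. and/ld @i3+i4  | pair
3. ld @i5  | WAW r0
4. mul @i6  | no-port MUL/BR
5. blt/sll @i7+i8  | pair
6. st @i9  | tail

ISSUED = 7,8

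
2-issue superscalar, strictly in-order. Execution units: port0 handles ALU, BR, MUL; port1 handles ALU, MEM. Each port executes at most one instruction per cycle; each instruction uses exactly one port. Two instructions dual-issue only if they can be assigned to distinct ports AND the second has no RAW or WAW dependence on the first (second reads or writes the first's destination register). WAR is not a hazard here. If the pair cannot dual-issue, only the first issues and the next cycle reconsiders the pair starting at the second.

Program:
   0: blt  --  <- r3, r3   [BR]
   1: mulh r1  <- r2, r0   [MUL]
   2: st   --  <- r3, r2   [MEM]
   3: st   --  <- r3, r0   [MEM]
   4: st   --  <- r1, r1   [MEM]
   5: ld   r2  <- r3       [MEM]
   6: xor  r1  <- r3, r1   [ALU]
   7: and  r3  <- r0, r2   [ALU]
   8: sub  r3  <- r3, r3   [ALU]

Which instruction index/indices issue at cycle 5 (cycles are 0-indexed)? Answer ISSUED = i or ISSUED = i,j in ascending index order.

#0 head=0: blt i0 no-port BR/MUL
#1 head=1: mulh/st i1/i2 dual
#2 head=3: st i3 no-port MEM/MEM
#3 head=4: st i4 no-port MEM/MEM
#4 head=5: ld/xor i5/i6 dual
#5 head=7: and i7 RAW+WAW r3
#6 head=8: sub i8 tail

ISSUED = 7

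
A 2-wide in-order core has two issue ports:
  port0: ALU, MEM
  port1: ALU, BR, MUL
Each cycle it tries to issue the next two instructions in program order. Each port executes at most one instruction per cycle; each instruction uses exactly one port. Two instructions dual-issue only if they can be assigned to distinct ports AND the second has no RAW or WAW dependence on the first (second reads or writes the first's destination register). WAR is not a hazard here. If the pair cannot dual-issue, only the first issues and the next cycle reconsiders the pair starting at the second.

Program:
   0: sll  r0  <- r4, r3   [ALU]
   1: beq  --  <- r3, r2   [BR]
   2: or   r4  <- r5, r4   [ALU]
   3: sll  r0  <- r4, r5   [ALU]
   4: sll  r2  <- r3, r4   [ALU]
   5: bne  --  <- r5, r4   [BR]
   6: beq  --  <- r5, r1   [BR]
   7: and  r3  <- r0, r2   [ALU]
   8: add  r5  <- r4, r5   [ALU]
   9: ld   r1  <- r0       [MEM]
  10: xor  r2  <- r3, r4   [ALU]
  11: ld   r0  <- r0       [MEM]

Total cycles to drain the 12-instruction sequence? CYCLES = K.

CYCLES = 7

  cy0 -> i0,i1 (sll+beq) pair
  cy1 -> i2 (or) RAW r4
  cy2 -> i3,i4 (sll+sll) pair
  cy3 -> i5 (bne) no-port BR/BR
  cy4 -> i6,i7 (beq+and) pair
  cy5 -> i8,i9 (add+ld) pair
  cy6 -> i10,i11 (xor+ld) pair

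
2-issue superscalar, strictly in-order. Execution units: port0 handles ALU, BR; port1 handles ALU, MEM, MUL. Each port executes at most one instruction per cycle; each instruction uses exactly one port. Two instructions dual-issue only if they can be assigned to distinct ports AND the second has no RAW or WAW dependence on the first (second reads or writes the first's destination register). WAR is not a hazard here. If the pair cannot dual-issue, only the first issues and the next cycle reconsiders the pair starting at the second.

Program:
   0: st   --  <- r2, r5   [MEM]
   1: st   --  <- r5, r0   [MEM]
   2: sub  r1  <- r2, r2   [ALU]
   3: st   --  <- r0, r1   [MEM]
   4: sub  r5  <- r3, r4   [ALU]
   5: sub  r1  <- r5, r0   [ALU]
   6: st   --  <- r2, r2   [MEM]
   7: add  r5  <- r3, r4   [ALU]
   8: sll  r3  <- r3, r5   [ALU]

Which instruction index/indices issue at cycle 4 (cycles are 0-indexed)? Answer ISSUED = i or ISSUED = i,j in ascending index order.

[0] i0  st  -- no-port MEM/MEM
[1] i1+i2  st/sub  -- 2-wide
[2] i3+i4  st/sub  -- 2-wide
[3] i5+i6  sub/st  -- 2-wide
[4] i7  add  -- RAW r5
[5] i8  sll  -- tail

ISSUED = 7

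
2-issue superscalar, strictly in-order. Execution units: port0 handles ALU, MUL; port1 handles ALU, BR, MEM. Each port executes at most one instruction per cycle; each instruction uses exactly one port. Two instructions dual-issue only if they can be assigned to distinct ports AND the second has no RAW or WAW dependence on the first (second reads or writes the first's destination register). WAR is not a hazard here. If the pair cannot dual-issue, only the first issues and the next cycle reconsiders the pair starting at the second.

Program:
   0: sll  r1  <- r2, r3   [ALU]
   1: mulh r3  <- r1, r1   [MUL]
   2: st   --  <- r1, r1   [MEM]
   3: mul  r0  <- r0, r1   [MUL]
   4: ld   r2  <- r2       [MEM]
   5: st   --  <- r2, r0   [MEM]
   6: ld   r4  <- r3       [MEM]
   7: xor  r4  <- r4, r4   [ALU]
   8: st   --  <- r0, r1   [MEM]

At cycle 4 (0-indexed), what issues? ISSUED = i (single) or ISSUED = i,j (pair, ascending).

ISSUED = 6

c0: i0 sll  RAW r1
c1: i1,i2 mulh/st  pair
c2: i3,i4 mul/ld  pair
c3: i5 st  no-port MEM/MEM
c4: i6 ld  RAW+WAW r4
c5: i7,i8 xor/st  pair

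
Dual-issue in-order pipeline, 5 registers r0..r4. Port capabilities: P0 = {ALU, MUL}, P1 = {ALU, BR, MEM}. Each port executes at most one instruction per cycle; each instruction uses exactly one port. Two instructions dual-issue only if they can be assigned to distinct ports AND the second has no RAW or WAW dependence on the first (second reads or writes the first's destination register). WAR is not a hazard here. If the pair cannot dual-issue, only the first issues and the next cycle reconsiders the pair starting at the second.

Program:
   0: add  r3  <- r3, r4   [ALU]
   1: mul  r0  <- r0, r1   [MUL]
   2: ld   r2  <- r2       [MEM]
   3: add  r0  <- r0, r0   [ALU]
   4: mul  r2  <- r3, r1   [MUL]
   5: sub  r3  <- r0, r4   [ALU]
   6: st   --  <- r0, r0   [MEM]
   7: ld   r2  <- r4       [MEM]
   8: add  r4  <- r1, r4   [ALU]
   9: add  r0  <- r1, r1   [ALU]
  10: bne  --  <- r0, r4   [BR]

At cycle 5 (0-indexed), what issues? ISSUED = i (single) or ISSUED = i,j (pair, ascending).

t=0 i0+i1:add.ALU;mul.MUL ; dual
t=1 i2+i3:ld.MEM;add.ALU ; dual
t=2 i4+i5:mul.MUL;sub.ALU ; dual
t=3 i6:st.MEM ; no-port MEM/MEM
t=4 i7+i8:ld.MEM;add.ALU ; dual
t=5 i9:add.ALU ; RAW r0
t=6 i10:bne.BR ; tail

ISSUED = 9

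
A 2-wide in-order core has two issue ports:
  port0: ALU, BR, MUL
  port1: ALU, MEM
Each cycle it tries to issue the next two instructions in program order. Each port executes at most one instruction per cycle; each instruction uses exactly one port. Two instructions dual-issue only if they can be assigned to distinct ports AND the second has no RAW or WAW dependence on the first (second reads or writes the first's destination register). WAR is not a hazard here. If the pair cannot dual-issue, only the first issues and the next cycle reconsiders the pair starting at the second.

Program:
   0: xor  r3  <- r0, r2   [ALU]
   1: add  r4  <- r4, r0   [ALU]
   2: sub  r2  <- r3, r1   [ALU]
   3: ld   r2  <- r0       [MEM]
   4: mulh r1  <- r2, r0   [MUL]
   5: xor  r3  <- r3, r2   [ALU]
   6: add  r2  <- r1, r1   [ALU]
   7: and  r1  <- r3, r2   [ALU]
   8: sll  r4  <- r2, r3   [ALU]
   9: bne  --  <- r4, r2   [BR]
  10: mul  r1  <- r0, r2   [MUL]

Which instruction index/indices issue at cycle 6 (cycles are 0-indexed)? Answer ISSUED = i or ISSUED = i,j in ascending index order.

[0] i0&i1  xor.ALU;add.ALU  -- 2-wide
[1] i2  sub.ALU  -- WAW r2
[2] i3  ld.MEM  -- RAW r2
[3] i4&i5  mulh.MUL;xor.ALU  -- 2-wide
[4] i6  add.ALU  -- RAW r2
[5] i7&i8  and.ALU;sll.ALU  -- 2-wide
[6] i9  bne.BR  -- no-port BR/MUL
[7] i10  mul.MUL  -- tail

ISSUED = 9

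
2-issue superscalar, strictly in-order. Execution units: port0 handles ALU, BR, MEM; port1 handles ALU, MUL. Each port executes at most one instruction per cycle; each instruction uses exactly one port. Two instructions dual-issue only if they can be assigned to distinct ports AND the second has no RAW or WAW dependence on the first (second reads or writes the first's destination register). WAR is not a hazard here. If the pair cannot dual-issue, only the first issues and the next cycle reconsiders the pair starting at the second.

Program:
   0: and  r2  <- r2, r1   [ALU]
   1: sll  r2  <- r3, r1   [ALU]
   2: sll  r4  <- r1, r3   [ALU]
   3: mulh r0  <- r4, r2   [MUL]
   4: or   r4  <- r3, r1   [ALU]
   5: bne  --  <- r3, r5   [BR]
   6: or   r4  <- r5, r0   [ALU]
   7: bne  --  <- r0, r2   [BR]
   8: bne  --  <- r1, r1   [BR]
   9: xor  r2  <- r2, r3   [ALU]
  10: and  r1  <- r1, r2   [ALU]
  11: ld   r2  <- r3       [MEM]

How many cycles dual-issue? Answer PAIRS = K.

PAIRS = 5

c0: i0 and  WAW r2
c1: i1&i2 sll sll  2-wide
c2: i3&i4 mulh or  2-wide
c3: i5&i6 bne or  2-wide
c4: i7 bne  no-port BR/BR
c5: i8&i9 bne xor  2-wide
c6: i10&i11 and ld  2-wide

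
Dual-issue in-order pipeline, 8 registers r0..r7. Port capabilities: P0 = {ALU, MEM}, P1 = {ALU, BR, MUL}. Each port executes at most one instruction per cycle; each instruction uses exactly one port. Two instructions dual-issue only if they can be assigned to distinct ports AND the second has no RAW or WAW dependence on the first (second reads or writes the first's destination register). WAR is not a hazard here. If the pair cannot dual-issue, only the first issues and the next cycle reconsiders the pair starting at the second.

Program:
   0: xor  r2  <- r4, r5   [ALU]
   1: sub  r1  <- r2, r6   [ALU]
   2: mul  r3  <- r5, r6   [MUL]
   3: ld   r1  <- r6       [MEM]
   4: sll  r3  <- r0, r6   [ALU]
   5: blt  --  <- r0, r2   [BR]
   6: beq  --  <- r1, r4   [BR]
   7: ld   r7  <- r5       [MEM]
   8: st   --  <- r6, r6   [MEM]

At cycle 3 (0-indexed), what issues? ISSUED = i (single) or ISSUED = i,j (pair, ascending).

  cy0 -> i0 (xor) RAW r2
  cy1 -> i1,i2 (sub;mul) pair
  cy2 -> i3,i4 (ld;sll) pair
  cy3 -> i5 (blt) no-port BR/BR
  cy4 -> i6,i7 (beq;ld) pair
  cy5 -> i8 (st) tail

ISSUED = 5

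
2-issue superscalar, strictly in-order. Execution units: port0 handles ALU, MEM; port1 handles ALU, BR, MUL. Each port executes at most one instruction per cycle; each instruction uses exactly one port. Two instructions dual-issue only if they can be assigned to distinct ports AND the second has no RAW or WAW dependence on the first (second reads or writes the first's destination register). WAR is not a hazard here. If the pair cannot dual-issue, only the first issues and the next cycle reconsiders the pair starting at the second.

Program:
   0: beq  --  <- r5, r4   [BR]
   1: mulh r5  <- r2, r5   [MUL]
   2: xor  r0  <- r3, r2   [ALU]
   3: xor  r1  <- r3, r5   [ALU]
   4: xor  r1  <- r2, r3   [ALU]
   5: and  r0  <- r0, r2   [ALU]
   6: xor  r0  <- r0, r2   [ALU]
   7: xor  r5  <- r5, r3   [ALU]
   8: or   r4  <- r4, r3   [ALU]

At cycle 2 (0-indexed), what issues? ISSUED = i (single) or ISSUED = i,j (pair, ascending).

ISSUED = 3

#0 head=0: beq.BR i0 no-port BR/MUL
#1 head=1: mulh.MUL xor.ALU i1+i2 2-wide
#2 head=3: xor.ALU i3 WAW r1
#3 head=4: xor.ALU and.ALU i4+i5 2-wide
#4 head=6: xor.ALU xor.ALU i6+i7 2-wide
#5 head=8: or.ALU i8 tail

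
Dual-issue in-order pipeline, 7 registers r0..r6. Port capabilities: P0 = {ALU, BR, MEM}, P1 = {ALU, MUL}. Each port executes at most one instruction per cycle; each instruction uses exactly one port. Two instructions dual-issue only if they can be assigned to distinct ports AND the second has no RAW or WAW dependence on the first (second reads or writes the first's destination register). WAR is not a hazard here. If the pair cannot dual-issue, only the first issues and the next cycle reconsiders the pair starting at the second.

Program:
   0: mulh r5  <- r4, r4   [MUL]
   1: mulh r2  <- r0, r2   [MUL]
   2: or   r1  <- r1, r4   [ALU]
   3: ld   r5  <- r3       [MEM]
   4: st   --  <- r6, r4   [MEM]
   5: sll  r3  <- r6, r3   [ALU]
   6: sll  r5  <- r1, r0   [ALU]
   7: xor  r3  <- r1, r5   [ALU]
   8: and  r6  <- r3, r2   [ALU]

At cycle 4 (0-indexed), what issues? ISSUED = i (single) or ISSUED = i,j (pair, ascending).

t=0 i0:mulh.MUL ; no-port MUL/MUL
t=1 i1+i2:mulh.MUL;or.ALU ; dual
t=2 i3:ld.MEM ; no-port MEM/MEM
t=3 i4+i5:st.MEM;sll.ALU ; dual
t=4 i6:sll.ALU ; RAW r5
t=5 i7:xor.ALU ; RAW r3
t=6 i8:and.ALU ; tail

ISSUED = 6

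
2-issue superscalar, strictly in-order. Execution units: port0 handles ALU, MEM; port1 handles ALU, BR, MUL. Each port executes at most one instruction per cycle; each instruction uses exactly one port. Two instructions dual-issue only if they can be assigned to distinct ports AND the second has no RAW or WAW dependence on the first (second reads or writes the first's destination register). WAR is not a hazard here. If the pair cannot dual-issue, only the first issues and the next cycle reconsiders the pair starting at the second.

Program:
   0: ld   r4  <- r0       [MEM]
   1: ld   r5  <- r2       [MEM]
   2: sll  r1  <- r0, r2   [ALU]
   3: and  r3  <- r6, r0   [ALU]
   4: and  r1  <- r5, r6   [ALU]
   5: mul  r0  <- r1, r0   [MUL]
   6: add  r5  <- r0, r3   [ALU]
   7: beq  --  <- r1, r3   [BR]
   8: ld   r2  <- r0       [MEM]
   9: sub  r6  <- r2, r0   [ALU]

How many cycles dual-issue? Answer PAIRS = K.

t=0 i0:ld.MEM ; no-port MEM/MEM
t=1 i1+i2:ld.MEM/sll.ALU ; pair
t=2 i3+i4:and.ALU/and.ALU ; pair
t=3 i5:mul.MUL ; RAW r0
t=4 i6+i7:add.ALU/beq.BR ; pair
t=5 i8:ld.MEM ; RAW r2
t=6 i9:sub.ALU ; tail

PAIRS = 3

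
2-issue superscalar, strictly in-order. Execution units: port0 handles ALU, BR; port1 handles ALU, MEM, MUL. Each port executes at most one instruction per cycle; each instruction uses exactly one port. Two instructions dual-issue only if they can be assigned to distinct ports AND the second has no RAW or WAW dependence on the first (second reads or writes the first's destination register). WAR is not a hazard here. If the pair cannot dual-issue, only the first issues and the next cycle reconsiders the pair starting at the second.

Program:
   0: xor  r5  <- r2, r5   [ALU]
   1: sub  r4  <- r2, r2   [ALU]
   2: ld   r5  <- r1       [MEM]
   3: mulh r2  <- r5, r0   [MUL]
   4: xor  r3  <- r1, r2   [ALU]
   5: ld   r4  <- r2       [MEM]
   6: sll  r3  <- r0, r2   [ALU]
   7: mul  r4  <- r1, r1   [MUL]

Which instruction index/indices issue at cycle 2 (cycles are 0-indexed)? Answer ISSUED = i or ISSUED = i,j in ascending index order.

ISSUED = 3

[0] i0/i1  xor;sub  -- pair
[1] i2  ld  -- no-port MEM/MUL
[2] i3  mulh  -- RAW r2
[3] i4/i5  xor;ld  -- pair
[4] i6/i7  sll;mul  -- pair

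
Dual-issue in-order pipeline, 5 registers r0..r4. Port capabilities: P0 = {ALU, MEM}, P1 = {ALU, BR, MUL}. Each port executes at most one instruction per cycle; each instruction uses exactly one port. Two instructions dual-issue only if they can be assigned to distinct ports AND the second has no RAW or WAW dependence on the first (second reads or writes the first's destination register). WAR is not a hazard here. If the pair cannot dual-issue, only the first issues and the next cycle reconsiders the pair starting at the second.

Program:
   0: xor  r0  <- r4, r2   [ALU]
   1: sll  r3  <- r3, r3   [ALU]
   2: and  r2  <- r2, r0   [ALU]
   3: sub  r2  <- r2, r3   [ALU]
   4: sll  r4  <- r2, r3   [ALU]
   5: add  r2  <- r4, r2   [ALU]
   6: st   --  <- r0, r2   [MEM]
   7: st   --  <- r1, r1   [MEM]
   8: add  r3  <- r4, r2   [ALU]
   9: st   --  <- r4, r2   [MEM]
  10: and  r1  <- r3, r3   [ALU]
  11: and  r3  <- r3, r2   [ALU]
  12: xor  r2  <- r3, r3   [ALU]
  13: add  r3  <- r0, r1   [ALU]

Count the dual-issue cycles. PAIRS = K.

PAIRS = 4

t=0 i0/i1:xor+sll ; 2-wide
t=1 i2:and ; RAW+WAW r2
t=2 i3:sub ; RAW r2
t=3 i4:sll ; RAW r4
t=4 i5:add ; RAW r2
t=5 i6:st ; no-port MEM/MEM
t=6 i7/i8:st+add ; 2-wide
t=7 i9/i10:st+and ; 2-wide
t=8 i11:and ; RAW r3
t=9 i12/i13:xor+add ; 2-wide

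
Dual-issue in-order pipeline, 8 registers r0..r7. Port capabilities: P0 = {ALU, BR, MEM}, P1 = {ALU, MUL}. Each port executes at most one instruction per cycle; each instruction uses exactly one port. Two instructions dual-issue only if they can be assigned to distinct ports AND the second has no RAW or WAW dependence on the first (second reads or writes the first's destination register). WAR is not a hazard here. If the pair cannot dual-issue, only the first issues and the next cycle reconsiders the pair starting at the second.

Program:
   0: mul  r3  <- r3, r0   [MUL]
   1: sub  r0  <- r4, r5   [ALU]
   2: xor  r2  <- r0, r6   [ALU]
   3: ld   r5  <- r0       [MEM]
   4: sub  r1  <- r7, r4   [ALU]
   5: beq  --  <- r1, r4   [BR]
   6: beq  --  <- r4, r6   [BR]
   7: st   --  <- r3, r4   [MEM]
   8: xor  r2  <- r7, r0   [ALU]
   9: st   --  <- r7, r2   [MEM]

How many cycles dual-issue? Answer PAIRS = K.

PAIRS = 3

c0: i0+i1 mul.MUL;sub.ALU  dual
c1: i2+i3 xor.ALU;ld.MEM  dual
c2: i4 sub.ALU  RAW r1
c3: i5 beq.BR  no-port BR/BR
c4: i6 beq.BR  no-port BR/MEM
c5: i7+i8 st.MEM;xor.ALU  dual
c6: i9 st.MEM  tail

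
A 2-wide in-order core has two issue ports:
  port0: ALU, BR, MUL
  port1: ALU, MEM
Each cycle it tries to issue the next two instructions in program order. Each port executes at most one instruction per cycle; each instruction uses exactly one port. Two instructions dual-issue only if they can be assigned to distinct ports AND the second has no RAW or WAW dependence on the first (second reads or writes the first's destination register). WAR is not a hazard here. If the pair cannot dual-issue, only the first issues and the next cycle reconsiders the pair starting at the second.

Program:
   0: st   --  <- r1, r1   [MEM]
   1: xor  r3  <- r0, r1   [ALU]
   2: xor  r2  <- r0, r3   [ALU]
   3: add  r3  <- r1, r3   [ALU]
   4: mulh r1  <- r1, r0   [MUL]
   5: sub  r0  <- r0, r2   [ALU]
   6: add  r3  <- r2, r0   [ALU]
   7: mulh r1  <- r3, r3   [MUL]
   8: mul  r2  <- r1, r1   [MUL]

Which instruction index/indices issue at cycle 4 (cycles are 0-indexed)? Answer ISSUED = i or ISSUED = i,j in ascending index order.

c0: i0+i1 st+xor  dual
c1: i2+i3 xor+add  dual
c2: i4+i5 mulh+sub  dual
c3: i6 add  RAW r3
c4: i7 mulh  no-port MUL/MUL
c5: i8 mul  tail

ISSUED = 7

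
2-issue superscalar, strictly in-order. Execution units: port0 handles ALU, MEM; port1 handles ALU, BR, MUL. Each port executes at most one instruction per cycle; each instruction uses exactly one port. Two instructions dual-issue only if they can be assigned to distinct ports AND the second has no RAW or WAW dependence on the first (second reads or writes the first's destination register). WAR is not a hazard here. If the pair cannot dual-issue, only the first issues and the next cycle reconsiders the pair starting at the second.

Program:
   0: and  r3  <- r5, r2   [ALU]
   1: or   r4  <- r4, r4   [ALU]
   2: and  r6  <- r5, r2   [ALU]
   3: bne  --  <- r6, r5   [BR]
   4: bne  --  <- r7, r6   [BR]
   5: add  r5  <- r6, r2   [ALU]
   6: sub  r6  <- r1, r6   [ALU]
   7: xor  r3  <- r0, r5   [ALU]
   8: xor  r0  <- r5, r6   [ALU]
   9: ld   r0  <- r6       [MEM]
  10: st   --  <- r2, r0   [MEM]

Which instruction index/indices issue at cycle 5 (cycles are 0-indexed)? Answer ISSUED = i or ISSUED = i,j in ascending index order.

ISSUED = 8

0. and.ALU/or.ALU @i0,i1  | pair
1. and.ALU @i2  | RAW r6
2. bne.BR @i3  | no-port BR/BR
3. bne.BR/add.ALU @i4,i5  | pair
4. sub.ALU/xor.ALU @i6,i7  | pair
5. xor.ALU @i8  | WAW r0
6. ld.MEM @i9  | no-port MEM/MEM
7. st.MEM @i10  | tail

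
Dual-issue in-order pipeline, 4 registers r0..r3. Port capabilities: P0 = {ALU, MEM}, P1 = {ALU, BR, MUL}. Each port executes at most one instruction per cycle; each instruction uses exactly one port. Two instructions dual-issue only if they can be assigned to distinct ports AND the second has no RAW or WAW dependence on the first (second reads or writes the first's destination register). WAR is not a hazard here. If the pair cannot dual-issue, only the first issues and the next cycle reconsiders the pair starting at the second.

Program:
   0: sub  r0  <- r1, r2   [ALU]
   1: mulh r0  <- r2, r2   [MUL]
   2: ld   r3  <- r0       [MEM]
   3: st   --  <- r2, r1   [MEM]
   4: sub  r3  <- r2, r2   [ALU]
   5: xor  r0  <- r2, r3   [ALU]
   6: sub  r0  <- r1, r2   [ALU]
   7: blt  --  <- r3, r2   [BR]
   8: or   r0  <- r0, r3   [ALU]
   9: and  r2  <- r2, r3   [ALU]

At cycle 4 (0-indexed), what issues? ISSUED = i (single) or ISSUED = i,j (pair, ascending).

  cy0 -> i0 (sub) WAW r0
  cy1 -> i1 (mulh) RAW r0
  cy2 -> i2 (ld) no-port MEM/MEM
  cy3 -> i3&i4 (st+sub) 2-wide
  cy4 -> i5 (xor) WAW r0
  cy5 -> i6&i7 (sub+blt) 2-wide
  cy6 -> i8&i9 (or+and) 2-wide

ISSUED = 5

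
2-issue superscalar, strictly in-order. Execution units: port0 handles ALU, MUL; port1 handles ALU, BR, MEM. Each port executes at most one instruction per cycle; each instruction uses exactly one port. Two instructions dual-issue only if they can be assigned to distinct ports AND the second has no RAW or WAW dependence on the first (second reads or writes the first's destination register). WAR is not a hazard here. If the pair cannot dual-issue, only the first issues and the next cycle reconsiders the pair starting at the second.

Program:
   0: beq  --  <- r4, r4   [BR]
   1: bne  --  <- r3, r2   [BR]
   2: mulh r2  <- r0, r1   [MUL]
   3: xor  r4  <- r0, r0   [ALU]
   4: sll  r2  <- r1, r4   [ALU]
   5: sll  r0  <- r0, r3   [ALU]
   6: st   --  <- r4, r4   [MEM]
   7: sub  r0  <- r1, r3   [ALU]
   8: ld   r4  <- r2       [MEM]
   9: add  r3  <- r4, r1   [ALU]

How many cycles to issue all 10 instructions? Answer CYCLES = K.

[0] i0  beq  -- no-port BR/BR
[1] i1&i2  bne/mulh  -- dual
[2] i3  xor  -- RAW r4
[3] i4&i5  sll/sll  -- dual
[4] i6&i7  st/sub  -- dual
[5] i8  ld  -- RAW r4
[6] i9  add  -- tail

CYCLES = 7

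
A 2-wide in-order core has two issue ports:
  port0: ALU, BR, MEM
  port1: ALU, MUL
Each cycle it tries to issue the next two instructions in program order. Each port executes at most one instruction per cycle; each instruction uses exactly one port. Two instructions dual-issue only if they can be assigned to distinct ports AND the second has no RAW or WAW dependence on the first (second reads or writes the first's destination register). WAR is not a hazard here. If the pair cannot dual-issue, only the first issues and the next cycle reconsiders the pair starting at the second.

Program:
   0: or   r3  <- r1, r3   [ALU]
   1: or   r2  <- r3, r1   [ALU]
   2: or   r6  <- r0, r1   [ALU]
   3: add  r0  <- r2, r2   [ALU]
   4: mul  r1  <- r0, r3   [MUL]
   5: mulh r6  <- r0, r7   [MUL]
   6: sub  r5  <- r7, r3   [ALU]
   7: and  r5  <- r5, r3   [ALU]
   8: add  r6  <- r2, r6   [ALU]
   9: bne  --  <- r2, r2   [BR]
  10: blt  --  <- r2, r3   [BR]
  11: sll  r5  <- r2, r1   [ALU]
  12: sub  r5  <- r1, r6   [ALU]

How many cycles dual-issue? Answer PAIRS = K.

  cy0 -> i0 (or.ALU) RAW r3
  cy1 -> i1&i2 (or.ALU;or.ALU) 2-wide
  cy2 -> i3 (add.ALU) RAW r0
  cy3 -> i4 (mul.MUL) no-port MUL/MUL
  cy4 -> i5&i6 (mulh.MUL;sub.ALU) 2-wide
  cy5 -> i7&i8 (and.ALU;add.ALU) 2-wide
  cy6 -> i9 (bne.BR) no-port BR/BR
  cy7 -> i10&i11 (blt.BR;sll.ALU) 2-wide
  cy8 -> i12 (sub.ALU) tail

PAIRS = 4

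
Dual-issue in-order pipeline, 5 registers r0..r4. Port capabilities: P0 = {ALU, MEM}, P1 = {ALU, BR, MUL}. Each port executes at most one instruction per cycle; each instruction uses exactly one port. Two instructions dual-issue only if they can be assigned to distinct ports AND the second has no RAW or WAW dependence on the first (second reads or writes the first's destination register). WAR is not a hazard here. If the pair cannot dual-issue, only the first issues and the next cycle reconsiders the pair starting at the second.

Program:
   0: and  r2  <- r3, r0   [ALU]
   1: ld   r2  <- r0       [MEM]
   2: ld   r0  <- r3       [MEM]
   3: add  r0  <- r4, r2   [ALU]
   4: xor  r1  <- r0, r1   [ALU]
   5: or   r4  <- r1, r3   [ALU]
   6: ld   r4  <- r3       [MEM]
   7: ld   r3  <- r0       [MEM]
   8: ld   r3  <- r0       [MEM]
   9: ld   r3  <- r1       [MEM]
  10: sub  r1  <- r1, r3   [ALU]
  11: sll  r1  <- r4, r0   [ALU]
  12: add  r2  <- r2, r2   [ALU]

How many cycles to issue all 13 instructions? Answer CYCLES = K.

t=0 i0:and.ALU ; WAW r2
t=1 i1:ld.MEM ; no-port MEM/MEM
t=2 i2:ld.MEM ; WAW r0
t=3 i3:add.ALU ; RAW r0
t=4 i4:xor.ALU ; RAW r1
t=5 i5:or.ALU ; WAW r4
t=6 i6:ld.MEM ; no-port MEM/MEM
t=7 i7:ld.MEM ; no-port MEM/MEM
t=8 i8:ld.MEM ; no-port MEM/MEM
t=9 i9:ld.MEM ; RAW r3
t=10 i10:sub.ALU ; WAW r1
t=11 i11/i12:sll.ALU;add.ALU ; 2-wide

CYCLES = 12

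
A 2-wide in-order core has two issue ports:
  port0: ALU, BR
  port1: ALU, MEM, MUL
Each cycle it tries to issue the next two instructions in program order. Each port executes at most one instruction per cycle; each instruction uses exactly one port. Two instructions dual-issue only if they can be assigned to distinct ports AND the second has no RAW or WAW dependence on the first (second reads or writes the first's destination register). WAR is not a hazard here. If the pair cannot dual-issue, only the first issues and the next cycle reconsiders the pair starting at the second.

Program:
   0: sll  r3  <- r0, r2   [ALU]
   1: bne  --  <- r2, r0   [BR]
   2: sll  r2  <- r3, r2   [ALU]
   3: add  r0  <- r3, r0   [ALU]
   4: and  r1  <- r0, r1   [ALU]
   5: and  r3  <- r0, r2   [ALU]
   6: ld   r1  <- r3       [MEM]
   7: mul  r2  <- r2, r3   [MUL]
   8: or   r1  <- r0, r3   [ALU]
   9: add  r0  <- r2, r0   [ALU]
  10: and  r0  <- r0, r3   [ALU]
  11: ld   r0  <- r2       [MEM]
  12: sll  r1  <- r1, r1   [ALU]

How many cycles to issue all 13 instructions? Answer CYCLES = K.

c0: i0&i1 sll.ALU/bne.BR  dual
c1: i2&i3 sll.ALU/add.ALU  dual
c2: i4&i5 and.ALU/and.ALU  dual
c3: i6 ld.MEM  no-port MEM/MUL
c4: i7&i8 mul.MUL/or.ALU  dual
c5: i9 add.ALU  RAW+WAW r0
c6: i10 and.ALU  WAW r0
c7: i11&i12 ld.MEM/sll.ALU  dual

CYCLES = 8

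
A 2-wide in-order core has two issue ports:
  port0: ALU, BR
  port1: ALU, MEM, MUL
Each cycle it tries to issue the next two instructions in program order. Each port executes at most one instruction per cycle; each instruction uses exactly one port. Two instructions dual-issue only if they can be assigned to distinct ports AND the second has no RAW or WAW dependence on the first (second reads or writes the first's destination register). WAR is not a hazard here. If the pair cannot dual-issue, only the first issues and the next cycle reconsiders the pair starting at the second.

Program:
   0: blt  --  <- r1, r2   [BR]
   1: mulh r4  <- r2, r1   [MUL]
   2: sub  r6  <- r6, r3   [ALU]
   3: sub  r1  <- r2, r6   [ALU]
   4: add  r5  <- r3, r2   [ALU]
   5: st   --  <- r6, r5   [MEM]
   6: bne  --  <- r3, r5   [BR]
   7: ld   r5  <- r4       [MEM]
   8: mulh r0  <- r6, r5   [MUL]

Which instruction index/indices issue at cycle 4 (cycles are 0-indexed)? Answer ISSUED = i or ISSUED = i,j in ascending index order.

ISSUED = 7

c0: i0&i1 blt mulh  dual
c1: i2 sub  RAW r6
c2: i3&i4 sub add  dual
c3: i5&i6 st bne  dual
c4: i7 ld  no-port MEM/MUL
c5: i8 mulh  tail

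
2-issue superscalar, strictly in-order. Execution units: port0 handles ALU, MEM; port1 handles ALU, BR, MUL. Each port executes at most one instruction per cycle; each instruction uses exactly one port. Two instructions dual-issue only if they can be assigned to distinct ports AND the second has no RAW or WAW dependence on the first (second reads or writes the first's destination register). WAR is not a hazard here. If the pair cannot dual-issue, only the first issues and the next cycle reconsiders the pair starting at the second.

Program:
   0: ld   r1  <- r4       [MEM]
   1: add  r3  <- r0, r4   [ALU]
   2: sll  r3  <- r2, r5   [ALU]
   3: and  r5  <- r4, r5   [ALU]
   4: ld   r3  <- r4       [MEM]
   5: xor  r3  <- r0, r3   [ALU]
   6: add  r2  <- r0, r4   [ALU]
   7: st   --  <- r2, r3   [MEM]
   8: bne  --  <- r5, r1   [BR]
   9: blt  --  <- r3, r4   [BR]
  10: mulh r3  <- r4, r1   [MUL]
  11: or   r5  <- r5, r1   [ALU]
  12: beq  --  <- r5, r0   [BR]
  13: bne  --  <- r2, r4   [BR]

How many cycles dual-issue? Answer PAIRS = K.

PAIRS = 5

0. ld.MEM add.ALU @i0,i1  | pair
1. sll.ALU and.ALU @i2,i3  | pair
2. ld.MEM @i4  | RAW+WAW r3
3. xor.ALU add.ALU @i5,i6  | pair
4. st.MEM bne.BR @i7,i8  | pair
5. blt.BR @i9  | no-port BR/MUL
6. mulh.MUL or.ALU @i10,i11  | pair
7. beq.BR @i12  | no-port BR/BR
8. bne.BR @i13  | tail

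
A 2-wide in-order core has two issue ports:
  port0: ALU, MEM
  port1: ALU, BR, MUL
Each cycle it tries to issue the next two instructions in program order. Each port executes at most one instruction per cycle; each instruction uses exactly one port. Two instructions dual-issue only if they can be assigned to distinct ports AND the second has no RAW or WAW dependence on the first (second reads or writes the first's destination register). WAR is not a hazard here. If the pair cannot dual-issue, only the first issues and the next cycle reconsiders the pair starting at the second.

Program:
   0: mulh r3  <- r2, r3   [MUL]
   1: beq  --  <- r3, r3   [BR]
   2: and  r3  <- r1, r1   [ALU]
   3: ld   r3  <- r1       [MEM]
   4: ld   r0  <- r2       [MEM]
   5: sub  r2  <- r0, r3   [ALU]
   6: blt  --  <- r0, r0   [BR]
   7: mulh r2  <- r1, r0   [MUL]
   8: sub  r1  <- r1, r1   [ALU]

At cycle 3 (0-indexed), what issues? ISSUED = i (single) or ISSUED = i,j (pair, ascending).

  cy0 -> i0 (mulh) no-port MUL/BR
  cy1 -> i1,i2 (beq+and) 2-wide
  cy2 -> i3 (ld) no-port MEM/MEM
  cy3 -> i4 (ld) RAW r0
  cy4 -> i5,i6 (sub+blt) 2-wide
  cy5 -> i7,i8 (mulh+sub) 2-wide

ISSUED = 4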